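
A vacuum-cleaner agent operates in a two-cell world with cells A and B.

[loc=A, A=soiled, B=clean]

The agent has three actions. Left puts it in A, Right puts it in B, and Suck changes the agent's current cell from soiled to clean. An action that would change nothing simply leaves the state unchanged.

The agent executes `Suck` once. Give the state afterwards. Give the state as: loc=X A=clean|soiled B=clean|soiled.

loc=A A=clean B=clean

start: loc=A A=soiled B=clean
1) do Suck; now loc=A A=clean B=clean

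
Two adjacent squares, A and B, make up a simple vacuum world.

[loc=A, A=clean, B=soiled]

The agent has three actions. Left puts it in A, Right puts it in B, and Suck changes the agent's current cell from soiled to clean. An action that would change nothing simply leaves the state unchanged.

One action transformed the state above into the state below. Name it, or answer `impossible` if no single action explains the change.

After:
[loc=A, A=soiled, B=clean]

try  Left: loc=A A=clean B=soiled
try Right: loc=B A=clean B=soiled
try  Suck: loc=A A=clean B=soiled
no single action produces the after-state

impossible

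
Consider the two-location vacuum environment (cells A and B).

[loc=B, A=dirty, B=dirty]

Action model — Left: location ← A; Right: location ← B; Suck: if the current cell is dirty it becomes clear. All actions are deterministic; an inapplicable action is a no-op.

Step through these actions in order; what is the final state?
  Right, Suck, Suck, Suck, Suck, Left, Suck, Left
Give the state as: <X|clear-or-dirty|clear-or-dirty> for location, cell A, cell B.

Right (#1): <B|dirty|dirty>
Suck (#2): <B|dirty|clear>
Suck (#3): <B|dirty|clear>
Suck (#4): <B|dirty|clear>
Suck (#5): <B|dirty|clear>
Left (#6): <A|dirty|clear>
Suck (#7): <A|clear|clear>
Left (#8): <A|clear|clear>

<A|clear|clear>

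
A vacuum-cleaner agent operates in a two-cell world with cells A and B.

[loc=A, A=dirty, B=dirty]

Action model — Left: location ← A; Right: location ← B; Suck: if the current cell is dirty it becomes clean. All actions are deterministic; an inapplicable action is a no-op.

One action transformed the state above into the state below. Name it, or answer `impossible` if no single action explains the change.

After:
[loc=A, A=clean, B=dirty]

try  Left: (A; A:dirty, B:dirty)
try Right: (B; A:dirty, B:dirty)
try  Suck: (A; A:clean, B:dirty)  ← match

Suck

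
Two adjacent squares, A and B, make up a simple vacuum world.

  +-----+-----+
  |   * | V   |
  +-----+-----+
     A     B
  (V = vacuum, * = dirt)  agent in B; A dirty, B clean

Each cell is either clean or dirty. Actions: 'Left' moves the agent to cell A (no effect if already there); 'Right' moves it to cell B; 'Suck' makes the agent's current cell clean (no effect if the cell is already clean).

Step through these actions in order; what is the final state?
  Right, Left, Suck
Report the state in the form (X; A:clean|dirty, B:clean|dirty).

(A; A:clean, B:clean)

t=1 Right ⇒ (B; A:dirty, B:clean)
t=2 Left ⇒ (A; A:dirty, B:clean)
t=3 Suck ⇒ (A; A:clean, B:clean)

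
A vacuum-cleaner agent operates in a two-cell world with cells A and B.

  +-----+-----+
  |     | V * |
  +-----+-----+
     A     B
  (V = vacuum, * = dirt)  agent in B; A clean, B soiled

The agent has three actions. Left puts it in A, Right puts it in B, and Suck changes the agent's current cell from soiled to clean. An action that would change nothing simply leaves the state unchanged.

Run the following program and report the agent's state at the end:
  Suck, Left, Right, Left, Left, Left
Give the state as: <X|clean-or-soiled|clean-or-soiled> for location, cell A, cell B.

[1] after Suck: <B|clean|clean>
[2] after Left: <A|clean|clean>
[3] after Right: <B|clean|clean>
[4] after Left: <A|clean|clean>
[5] after Left: <A|clean|clean>
[6] after Left: <A|clean|clean>

<A|clean|clean>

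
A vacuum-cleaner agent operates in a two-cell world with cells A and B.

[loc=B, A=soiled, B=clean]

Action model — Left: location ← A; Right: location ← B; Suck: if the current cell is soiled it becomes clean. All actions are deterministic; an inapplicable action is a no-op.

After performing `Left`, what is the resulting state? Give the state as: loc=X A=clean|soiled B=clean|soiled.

loc=A A=soiled B=clean

start: loc=B A=soiled B=clean
step 1/1 (Left): loc=A A=soiled B=clean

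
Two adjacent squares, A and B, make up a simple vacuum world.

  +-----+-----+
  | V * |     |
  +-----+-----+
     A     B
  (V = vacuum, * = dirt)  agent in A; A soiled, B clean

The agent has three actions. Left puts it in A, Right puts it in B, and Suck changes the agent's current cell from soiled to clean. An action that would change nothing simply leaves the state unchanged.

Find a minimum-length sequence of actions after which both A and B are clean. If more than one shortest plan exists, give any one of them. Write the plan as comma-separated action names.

Suck

1. Suck → <A|clean|clean>
min 1: A is soiled, one Suck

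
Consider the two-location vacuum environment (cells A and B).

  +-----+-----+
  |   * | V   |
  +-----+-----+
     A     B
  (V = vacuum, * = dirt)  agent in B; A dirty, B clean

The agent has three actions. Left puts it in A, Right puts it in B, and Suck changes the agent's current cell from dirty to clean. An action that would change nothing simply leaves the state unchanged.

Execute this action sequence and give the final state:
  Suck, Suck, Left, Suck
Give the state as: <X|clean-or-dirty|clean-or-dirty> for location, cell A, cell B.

<A|clean|clean>

step 1/4 (Suck): <B|dirty|clean>
step 2/4 (Suck): <B|dirty|clean>
step 3/4 (Left): <A|dirty|clean>
step 4/4 (Suck): <A|clean|clean>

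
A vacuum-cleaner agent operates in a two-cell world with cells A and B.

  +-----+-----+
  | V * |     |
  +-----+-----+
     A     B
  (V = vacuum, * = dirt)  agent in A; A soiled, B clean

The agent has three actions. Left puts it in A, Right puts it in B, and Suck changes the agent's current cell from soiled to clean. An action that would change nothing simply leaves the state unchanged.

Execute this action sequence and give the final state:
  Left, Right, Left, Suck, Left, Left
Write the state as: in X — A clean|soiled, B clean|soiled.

1. Left → in A — A soiled, B clean
2. Right → in B — A soiled, B clean
3. Left → in A — A soiled, B clean
4. Suck → in A — A clean, B clean
5. Left → in A — A clean, B clean
6. Left → in A — A clean, B clean

in A — A clean, B clean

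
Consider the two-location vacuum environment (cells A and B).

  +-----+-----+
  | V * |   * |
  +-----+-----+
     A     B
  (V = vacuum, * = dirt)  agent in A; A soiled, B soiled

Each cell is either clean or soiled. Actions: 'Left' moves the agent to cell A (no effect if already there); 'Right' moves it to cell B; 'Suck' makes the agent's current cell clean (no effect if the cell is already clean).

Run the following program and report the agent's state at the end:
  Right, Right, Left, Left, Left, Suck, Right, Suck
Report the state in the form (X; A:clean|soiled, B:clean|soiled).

step 1/8 (Right): (B; A:soiled, B:soiled)
step 2/8 (Right): (B; A:soiled, B:soiled)
step 3/8 (Left): (A; A:soiled, B:soiled)
step 4/8 (Left): (A; A:soiled, B:soiled)
step 5/8 (Left): (A; A:soiled, B:soiled)
step 6/8 (Suck): (A; A:clean, B:soiled)
step 7/8 (Right): (B; A:clean, B:soiled)
step 8/8 (Suck): (B; A:clean, B:clean)

(B; A:clean, B:clean)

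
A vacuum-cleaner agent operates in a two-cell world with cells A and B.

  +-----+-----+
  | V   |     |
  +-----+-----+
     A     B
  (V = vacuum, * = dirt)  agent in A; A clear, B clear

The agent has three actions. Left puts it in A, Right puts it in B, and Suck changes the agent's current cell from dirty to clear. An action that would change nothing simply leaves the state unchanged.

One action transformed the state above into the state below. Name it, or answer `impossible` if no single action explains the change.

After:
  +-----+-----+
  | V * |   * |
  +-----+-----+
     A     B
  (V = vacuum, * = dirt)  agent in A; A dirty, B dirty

impossible

try  Left: in A — A clear, B clear
try Right: in B — A clear, B clear
try  Suck: in A — A clear, B clear
no single action produces the after-state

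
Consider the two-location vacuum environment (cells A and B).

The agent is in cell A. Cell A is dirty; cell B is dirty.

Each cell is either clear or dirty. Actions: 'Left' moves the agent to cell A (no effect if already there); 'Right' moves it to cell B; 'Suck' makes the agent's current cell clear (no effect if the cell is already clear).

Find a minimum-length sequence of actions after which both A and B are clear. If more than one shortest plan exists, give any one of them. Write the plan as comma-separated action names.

Suck, Right, Suck

Suck (#1): loc=A A=clear B=dirty
Right (#2): loc=B A=clear B=dirty
Suck (#3): loc=B A=clear B=clear
min 3: Suck A + move + Suck B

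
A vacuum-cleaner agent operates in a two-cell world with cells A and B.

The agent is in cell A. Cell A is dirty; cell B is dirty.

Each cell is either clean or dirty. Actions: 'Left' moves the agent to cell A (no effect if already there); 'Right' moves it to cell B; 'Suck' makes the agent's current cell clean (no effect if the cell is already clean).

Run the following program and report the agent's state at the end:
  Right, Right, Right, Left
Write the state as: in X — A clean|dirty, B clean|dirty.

1) do Right; now in B — A dirty, B dirty
2) do Right; now in B — A dirty, B dirty
3) do Right; now in B — A dirty, B dirty
4) do Left; now in A — A dirty, B dirty

in A — A dirty, B dirty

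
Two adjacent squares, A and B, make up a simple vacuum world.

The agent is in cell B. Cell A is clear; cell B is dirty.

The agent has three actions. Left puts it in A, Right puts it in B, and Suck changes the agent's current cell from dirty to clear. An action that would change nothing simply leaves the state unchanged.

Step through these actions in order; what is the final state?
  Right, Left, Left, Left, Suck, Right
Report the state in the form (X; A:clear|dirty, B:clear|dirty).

(B; A:clear, B:dirty)

step 1/6 (Right): (B; A:clear, B:dirty)
step 2/6 (Left): (A; A:clear, B:dirty)
step 3/6 (Left): (A; A:clear, B:dirty)
step 4/6 (Left): (A; A:clear, B:dirty)
step 5/6 (Suck): (A; A:clear, B:dirty)
step 6/6 (Right): (B; A:clear, B:dirty)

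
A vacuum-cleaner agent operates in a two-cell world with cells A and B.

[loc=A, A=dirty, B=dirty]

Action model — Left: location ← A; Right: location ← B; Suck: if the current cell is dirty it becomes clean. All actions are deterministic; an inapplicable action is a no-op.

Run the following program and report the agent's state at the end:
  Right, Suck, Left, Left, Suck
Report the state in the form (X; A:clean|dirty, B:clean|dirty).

Right (#1): (B; A:dirty, B:dirty)
Suck (#2): (B; A:dirty, B:clean)
Left (#3): (A; A:dirty, B:clean)
Left (#4): (A; A:dirty, B:clean)
Suck (#5): (A; A:clean, B:clean)

(A; A:clean, B:clean)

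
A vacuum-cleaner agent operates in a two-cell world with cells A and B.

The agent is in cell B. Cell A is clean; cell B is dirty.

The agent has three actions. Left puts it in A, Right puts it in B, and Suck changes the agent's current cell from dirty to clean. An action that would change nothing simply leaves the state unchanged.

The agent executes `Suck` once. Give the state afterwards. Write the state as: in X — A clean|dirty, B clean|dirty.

in B — A clean, B clean

start: in B — A clean, B dirty
t=1 Suck ⇒ in B — A clean, B clean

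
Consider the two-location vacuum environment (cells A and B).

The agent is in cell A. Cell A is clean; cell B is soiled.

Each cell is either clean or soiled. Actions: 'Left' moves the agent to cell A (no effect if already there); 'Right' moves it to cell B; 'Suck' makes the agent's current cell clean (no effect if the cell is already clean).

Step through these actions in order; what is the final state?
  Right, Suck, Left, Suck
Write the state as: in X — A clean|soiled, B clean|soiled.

in A — A clean, B clean

1. Right → in B — A clean, B soiled
2. Suck → in B — A clean, B clean
3. Left → in A — A clean, B clean
4. Suck → in A — A clean, B clean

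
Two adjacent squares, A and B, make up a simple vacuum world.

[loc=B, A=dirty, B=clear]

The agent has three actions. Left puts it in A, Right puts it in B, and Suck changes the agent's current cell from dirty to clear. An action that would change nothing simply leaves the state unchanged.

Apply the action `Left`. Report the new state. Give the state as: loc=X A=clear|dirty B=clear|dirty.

start: loc=B A=dirty B=clear
Left (#1): loc=A A=dirty B=clear

loc=A A=dirty B=clear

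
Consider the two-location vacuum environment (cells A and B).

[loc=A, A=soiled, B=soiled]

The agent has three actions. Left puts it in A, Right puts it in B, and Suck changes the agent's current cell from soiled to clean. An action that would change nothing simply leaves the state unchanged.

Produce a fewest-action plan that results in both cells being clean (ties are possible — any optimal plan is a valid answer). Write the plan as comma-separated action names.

step 1/3 (Suck): in A — A clean, B soiled
step 2/3 (Right): in B — A clean, B soiled
step 3/3 (Suck): in B — A clean, B clean
min 3: Suck A + move + Suck B

Suck, Right, Suck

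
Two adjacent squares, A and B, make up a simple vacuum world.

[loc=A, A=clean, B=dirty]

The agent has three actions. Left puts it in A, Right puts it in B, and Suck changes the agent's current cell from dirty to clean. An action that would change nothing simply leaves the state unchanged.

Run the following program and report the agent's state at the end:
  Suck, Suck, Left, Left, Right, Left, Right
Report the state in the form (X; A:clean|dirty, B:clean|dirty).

(B; A:clean, B:dirty)

[1] after Suck: (A; A:clean, B:dirty)
[2] after Suck: (A; A:clean, B:dirty)
[3] after Left: (A; A:clean, B:dirty)
[4] after Left: (A; A:clean, B:dirty)
[5] after Right: (B; A:clean, B:dirty)
[6] after Left: (A; A:clean, B:dirty)
[7] after Right: (B; A:clean, B:dirty)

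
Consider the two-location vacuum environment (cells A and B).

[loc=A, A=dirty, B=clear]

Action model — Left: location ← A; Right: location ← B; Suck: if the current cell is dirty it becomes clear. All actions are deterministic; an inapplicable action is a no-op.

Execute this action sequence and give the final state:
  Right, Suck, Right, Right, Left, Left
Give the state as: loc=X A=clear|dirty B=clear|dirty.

loc=A A=dirty B=clear

1. Right → loc=B A=dirty B=clear
2. Suck → loc=B A=dirty B=clear
3. Right → loc=B A=dirty B=clear
4. Right → loc=B A=dirty B=clear
5. Left → loc=A A=dirty B=clear
6. Left → loc=A A=dirty B=clear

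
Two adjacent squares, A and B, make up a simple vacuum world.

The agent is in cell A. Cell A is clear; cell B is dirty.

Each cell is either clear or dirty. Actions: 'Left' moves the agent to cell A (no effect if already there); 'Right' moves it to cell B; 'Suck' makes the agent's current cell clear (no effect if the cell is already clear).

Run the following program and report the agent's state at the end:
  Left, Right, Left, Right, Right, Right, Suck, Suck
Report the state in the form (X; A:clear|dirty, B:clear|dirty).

1) do Left; now (A; A:clear, B:dirty)
2) do Right; now (B; A:clear, B:dirty)
3) do Left; now (A; A:clear, B:dirty)
4) do Right; now (B; A:clear, B:dirty)
5) do Right; now (B; A:clear, B:dirty)
6) do Right; now (B; A:clear, B:dirty)
7) do Suck; now (B; A:clear, B:clear)
8) do Suck; now (B; A:clear, B:clear)

(B; A:clear, B:clear)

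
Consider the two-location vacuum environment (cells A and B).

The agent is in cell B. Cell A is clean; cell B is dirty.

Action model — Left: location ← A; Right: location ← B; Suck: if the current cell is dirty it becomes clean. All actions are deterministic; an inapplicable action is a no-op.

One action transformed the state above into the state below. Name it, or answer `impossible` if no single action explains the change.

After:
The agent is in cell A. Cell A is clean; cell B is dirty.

Left

try  Left: loc=A A=clean B=dirty  ← match
try Right: loc=B A=clean B=dirty
try  Suck: loc=B A=clean B=clean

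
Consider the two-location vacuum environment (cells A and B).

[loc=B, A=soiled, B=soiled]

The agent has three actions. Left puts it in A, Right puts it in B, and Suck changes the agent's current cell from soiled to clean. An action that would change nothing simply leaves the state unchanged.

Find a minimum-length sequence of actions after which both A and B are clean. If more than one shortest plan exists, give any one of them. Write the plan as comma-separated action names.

step 1/3 (Suck): in B — A soiled, B clean
step 2/3 (Left): in A — A soiled, B clean
step 3/3 (Suck): in A — A clean, B clean
min 3: Suck B + move + Suck A

Suck, Left, Suck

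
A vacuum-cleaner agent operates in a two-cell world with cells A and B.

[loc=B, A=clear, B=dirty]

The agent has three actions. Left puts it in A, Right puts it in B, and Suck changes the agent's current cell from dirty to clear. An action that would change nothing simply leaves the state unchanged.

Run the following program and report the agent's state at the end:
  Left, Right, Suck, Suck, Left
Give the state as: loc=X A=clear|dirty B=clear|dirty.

loc=A A=clear B=clear

1. Left → loc=A A=clear B=dirty
2. Right → loc=B A=clear B=dirty
3. Suck → loc=B A=clear B=clear
4. Suck → loc=B A=clear B=clear
5. Left → loc=A A=clear B=clear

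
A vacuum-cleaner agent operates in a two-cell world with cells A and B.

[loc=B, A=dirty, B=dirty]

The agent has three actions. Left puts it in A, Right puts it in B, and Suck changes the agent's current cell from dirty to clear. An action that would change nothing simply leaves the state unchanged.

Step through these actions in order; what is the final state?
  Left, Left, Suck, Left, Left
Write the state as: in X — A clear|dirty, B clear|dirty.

in A — A clear, B dirty

1) do Left; now in A — A dirty, B dirty
2) do Left; now in A — A dirty, B dirty
3) do Suck; now in A — A clear, B dirty
4) do Left; now in A — A clear, B dirty
5) do Left; now in A — A clear, B dirty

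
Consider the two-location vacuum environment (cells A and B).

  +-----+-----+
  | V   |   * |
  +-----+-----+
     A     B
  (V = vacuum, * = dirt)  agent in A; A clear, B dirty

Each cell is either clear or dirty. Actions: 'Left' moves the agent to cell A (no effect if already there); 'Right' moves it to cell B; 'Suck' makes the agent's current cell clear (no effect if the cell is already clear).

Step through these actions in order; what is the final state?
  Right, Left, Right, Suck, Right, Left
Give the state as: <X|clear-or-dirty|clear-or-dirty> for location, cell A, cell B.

1) do Right; now <B|clear|dirty>
2) do Left; now <A|clear|dirty>
3) do Right; now <B|clear|dirty>
4) do Suck; now <B|clear|clear>
5) do Right; now <B|clear|clear>
6) do Left; now <A|clear|clear>

<A|clear|clear>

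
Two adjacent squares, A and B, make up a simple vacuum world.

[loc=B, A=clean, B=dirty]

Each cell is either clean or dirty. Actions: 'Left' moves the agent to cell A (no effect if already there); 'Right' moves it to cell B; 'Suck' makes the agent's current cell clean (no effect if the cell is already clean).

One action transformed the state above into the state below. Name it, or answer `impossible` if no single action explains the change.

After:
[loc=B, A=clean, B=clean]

Suck

try  Left: (A; A:clean, B:dirty)
try Right: (B; A:clean, B:dirty)
try  Suck: (B; A:clean, B:clean)  ← match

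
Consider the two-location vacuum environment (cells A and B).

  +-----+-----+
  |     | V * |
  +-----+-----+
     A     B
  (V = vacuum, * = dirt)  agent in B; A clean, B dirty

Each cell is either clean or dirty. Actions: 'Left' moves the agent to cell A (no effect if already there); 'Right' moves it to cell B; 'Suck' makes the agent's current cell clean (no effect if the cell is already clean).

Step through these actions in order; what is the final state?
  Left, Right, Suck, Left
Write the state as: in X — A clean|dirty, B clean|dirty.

1. Left → in A — A clean, B dirty
2. Right → in B — A clean, B dirty
3. Suck → in B — A clean, B clean
4. Left → in A — A clean, B clean

in A — A clean, B clean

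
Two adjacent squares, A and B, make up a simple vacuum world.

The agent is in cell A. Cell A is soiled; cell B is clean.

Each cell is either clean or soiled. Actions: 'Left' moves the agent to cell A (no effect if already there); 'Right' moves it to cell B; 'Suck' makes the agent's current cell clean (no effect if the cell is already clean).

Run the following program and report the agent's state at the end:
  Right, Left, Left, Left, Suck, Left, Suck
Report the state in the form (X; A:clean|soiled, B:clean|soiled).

1) do Right; now (B; A:soiled, B:clean)
2) do Left; now (A; A:soiled, B:clean)
3) do Left; now (A; A:soiled, B:clean)
4) do Left; now (A; A:soiled, B:clean)
5) do Suck; now (A; A:clean, B:clean)
6) do Left; now (A; A:clean, B:clean)
7) do Suck; now (A; A:clean, B:clean)

(A; A:clean, B:clean)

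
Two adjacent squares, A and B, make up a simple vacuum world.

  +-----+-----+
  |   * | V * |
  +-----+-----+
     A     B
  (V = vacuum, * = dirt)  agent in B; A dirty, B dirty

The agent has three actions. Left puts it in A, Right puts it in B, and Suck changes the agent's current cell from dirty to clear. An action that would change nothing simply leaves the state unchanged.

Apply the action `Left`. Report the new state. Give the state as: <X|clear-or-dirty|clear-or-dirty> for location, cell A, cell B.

start: <B|dirty|dirty>
1. Left → <A|dirty|dirty>

<A|dirty|dirty>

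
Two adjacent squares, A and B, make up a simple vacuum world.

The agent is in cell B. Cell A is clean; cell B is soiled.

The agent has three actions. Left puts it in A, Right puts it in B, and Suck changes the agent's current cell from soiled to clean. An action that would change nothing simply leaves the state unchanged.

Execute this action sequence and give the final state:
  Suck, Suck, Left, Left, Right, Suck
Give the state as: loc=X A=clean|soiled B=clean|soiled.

step 1/6 (Suck): loc=B A=clean B=clean
step 2/6 (Suck): loc=B A=clean B=clean
step 3/6 (Left): loc=A A=clean B=clean
step 4/6 (Left): loc=A A=clean B=clean
step 5/6 (Right): loc=B A=clean B=clean
step 6/6 (Suck): loc=B A=clean B=clean

loc=B A=clean B=clean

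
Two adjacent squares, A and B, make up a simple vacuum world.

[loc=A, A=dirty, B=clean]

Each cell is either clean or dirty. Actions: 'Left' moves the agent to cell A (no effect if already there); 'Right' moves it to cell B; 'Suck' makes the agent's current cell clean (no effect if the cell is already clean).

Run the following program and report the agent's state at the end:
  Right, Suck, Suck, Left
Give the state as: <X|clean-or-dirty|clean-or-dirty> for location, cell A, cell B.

Right (#1): <B|dirty|clean>
Suck (#2): <B|dirty|clean>
Suck (#3): <B|dirty|clean>
Left (#4): <A|dirty|clean>

<A|dirty|clean>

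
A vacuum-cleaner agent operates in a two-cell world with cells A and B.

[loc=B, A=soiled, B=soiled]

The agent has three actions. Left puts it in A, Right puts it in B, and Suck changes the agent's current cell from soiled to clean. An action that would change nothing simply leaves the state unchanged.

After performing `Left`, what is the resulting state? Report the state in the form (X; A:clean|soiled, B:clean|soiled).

(A; A:soiled, B:soiled)

start: (B; A:soiled, B:soiled)
1) do Left; now (A; A:soiled, B:soiled)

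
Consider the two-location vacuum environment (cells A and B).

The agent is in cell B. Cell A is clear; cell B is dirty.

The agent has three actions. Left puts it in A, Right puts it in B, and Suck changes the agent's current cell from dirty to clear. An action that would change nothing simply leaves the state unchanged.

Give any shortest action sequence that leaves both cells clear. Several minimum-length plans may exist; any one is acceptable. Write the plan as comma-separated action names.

Suck

step 1/1 (Suck): (B; A:clear, B:clear)
min 1: B is dirty, one Suck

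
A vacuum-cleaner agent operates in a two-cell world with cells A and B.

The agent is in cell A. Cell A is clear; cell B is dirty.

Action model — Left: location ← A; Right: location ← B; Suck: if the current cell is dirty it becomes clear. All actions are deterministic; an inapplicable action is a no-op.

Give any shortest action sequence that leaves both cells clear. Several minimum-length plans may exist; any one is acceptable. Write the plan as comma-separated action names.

Right (#1): <B|clear|dirty>
Suck (#2): <B|clear|clear>
min 2: go B then Suck

Right, Suck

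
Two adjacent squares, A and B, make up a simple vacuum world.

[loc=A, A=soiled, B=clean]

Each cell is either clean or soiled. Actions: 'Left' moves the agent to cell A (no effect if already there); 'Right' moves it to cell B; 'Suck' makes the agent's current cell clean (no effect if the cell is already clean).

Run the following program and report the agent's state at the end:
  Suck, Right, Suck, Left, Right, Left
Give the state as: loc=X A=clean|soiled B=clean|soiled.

loc=A A=clean B=clean

Suck (#1): loc=A A=clean B=clean
Right (#2): loc=B A=clean B=clean
Suck (#3): loc=B A=clean B=clean
Left (#4): loc=A A=clean B=clean
Right (#5): loc=B A=clean B=clean
Left (#6): loc=A A=clean B=clean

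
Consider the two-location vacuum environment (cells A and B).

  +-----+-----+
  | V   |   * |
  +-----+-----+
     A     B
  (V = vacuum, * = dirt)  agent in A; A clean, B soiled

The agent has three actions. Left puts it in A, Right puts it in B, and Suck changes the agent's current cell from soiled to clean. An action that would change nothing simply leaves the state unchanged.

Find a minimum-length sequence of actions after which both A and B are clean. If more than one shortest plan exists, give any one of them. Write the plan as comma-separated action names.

Right, Suck

Right (#1): loc=B A=clean B=soiled
Suck (#2): loc=B A=clean B=clean
min 2: go B then Suck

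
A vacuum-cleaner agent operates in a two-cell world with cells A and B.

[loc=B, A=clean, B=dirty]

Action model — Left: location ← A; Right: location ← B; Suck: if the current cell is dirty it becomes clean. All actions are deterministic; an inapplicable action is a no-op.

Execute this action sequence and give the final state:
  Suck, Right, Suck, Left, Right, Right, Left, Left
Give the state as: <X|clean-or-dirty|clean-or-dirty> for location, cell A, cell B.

step 1/8 (Suck): <B|clean|clean>
step 2/8 (Right): <B|clean|clean>
step 3/8 (Suck): <B|clean|clean>
step 4/8 (Left): <A|clean|clean>
step 5/8 (Right): <B|clean|clean>
step 6/8 (Right): <B|clean|clean>
step 7/8 (Left): <A|clean|clean>
step 8/8 (Left): <A|clean|clean>

<A|clean|clean>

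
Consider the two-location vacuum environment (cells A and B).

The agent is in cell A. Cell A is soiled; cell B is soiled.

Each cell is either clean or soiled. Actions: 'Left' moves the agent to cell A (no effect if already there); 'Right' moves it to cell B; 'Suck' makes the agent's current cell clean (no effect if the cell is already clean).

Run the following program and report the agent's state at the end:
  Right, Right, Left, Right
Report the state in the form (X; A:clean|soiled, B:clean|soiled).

t=1 Right ⇒ (B; A:soiled, B:soiled)
t=2 Right ⇒ (B; A:soiled, B:soiled)
t=3 Left ⇒ (A; A:soiled, B:soiled)
t=4 Right ⇒ (B; A:soiled, B:soiled)

(B; A:soiled, B:soiled)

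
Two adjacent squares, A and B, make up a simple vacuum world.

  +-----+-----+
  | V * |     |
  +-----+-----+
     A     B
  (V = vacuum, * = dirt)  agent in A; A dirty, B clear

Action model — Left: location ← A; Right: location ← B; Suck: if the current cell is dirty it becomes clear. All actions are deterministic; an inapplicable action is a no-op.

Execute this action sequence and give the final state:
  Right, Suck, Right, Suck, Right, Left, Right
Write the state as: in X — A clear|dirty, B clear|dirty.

in B — A dirty, B clear

1. Right → in B — A dirty, B clear
2. Suck → in B — A dirty, B clear
3. Right → in B — A dirty, B clear
4. Suck → in B — A dirty, B clear
5. Right → in B — A dirty, B clear
6. Left → in A — A dirty, B clear
7. Right → in B — A dirty, B clear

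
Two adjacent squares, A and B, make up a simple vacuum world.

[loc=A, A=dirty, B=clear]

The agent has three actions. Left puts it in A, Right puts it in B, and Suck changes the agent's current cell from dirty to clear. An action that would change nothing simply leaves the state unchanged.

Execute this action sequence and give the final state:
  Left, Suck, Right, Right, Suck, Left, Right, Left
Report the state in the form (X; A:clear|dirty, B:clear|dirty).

1) do Left; now (A; A:dirty, B:clear)
2) do Suck; now (A; A:clear, B:clear)
3) do Right; now (B; A:clear, B:clear)
4) do Right; now (B; A:clear, B:clear)
5) do Suck; now (B; A:clear, B:clear)
6) do Left; now (A; A:clear, B:clear)
7) do Right; now (B; A:clear, B:clear)
8) do Left; now (A; A:clear, B:clear)

(A; A:clear, B:clear)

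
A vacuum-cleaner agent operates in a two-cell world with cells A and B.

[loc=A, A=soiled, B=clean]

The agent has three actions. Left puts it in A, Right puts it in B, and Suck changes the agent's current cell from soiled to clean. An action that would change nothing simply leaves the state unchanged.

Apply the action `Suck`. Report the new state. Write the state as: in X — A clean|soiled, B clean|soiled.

start: in A — A soiled, B clean
1) do Suck; now in A — A clean, B clean

in A — A clean, B clean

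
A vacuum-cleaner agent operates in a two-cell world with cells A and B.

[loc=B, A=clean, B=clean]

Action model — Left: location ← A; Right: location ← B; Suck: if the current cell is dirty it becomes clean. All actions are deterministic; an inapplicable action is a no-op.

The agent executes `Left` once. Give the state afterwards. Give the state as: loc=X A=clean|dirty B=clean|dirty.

loc=A A=clean B=clean

start: loc=B A=clean B=clean
1. Left → loc=A A=clean B=clean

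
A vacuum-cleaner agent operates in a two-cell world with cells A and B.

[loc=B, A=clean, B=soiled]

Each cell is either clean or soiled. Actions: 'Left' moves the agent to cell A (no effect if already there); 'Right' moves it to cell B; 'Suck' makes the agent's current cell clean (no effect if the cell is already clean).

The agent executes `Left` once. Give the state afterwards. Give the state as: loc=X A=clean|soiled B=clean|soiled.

loc=A A=clean B=soiled

start: loc=B A=clean B=soiled
[1] after Left: loc=A A=clean B=soiled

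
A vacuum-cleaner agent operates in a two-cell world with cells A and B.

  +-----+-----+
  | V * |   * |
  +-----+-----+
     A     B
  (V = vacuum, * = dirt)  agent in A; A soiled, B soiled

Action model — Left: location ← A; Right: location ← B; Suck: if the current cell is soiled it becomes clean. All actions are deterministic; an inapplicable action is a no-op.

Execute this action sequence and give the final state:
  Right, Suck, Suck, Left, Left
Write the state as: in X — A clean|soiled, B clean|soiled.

in A — A soiled, B clean

1. Right → in B — A soiled, B soiled
2. Suck → in B — A soiled, B clean
3. Suck → in B — A soiled, B clean
4. Left → in A — A soiled, B clean
5. Left → in A — A soiled, B clean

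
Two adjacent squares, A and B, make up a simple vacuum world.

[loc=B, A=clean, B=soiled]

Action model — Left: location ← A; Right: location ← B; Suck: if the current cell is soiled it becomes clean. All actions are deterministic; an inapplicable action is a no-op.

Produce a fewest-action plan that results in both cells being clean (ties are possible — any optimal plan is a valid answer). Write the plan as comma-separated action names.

Suck

1. Suck → loc=B A=clean B=clean
min 1: B is soiled, one Suck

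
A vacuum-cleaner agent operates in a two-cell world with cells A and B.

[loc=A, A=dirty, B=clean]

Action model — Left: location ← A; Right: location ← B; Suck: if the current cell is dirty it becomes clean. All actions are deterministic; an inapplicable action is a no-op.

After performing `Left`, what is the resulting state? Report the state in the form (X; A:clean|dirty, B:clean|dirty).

start: (A; A:dirty, B:clean)
step 1/1 (Left): (A; A:dirty, B:clean)

(A; A:dirty, B:clean)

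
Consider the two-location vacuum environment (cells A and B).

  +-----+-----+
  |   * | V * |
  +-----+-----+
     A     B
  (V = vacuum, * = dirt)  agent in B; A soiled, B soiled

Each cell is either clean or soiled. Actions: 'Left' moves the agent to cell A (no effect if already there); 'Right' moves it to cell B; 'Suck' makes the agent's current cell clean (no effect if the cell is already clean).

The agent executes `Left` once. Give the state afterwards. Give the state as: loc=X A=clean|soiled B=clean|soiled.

loc=A A=soiled B=soiled

start: loc=B A=soiled B=soiled
Left (#1): loc=A A=soiled B=soiled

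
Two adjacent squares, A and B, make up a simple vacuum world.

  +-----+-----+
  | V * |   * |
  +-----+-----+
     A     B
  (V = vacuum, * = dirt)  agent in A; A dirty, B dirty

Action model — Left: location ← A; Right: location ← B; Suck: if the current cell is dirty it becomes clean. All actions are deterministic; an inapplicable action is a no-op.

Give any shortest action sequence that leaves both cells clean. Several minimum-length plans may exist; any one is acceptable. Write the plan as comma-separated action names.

1. Suck → loc=A A=clean B=dirty
2. Right → loc=B A=clean B=dirty
3. Suck → loc=B A=clean B=clean
min 3: Suck A + move + Suck B

Suck, Right, Suck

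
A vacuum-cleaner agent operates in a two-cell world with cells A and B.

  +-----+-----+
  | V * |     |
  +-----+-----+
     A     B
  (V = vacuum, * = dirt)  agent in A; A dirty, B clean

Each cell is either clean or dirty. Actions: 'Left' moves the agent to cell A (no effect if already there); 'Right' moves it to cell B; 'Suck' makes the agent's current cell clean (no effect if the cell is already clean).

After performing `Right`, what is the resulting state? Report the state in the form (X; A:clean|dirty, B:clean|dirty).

start: (A; A:dirty, B:clean)
[1] after Right: (B; A:dirty, B:clean)

(B; A:dirty, B:clean)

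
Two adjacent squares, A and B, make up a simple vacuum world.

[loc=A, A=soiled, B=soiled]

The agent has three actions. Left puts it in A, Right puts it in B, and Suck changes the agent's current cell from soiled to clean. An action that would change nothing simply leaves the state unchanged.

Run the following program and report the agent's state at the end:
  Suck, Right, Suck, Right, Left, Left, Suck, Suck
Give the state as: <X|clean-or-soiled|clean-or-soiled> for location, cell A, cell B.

<A|clean|clean>

[1] after Suck: <A|clean|soiled>
[2] after Right: <B|clean|soiled>
[3] after Suck: <B|clean|clean>
[4] after Right: <B|clean|clean>
[5] after Left: <A|clean|clean>
[6] after Left: <A|clean|clean>
[7] after Suck: <A|clean|clean>
[8] after Suck: <A|clean|clean>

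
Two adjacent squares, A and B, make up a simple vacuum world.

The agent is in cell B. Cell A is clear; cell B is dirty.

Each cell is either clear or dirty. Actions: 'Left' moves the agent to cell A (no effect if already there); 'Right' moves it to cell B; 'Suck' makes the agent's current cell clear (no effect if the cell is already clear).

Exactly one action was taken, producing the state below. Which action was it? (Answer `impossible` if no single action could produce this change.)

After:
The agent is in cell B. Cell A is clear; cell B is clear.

Suck

try  Left: loc=A A=clear B=dirty
try Right: loc=B A=clear B=dirty
try  Suck: loc=B A=clear B=clear  ← match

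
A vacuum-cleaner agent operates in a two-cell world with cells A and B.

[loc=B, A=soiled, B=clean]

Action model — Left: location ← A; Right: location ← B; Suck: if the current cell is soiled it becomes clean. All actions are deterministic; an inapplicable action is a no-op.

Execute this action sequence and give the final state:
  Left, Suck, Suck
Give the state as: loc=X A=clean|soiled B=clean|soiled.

loc=A A=clean B=clean

step 1/3 (Left): loc=A A=soiled B=clean
step 2/3 (Suck): loc=A A=clean B=clean
step 3/3 (Suck): loc=A A=clean B=clean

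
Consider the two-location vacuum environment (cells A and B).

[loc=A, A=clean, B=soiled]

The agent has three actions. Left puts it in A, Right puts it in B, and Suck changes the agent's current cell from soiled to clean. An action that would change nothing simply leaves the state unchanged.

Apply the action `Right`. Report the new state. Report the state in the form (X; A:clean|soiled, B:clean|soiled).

start: (A; A:clean, B:soiled)
1) do Right; now (B; A:clean, B:soiled)

(B; A:clean, B:soiled)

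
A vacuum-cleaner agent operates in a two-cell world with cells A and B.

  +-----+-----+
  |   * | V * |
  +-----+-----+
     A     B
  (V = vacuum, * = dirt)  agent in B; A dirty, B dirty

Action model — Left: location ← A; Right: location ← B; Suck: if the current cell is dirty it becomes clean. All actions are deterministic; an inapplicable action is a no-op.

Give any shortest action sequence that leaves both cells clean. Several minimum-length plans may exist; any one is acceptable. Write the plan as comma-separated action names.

Suck (#1): in B — A dirty, B clean
Left (#2): in A — A dirty, B clean
Suck (#3): in A — A clean, B clean
min 3: Suck B + move + Suck A

Suck, Left, Suck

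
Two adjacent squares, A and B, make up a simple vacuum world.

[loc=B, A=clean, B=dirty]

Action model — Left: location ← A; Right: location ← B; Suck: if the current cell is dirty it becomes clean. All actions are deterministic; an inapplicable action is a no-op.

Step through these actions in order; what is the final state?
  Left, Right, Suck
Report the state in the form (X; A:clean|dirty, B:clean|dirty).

1) do Left; now (A; A:clean, B:dirty)
2) do Right; now (B; A:clean, B:dirty)
3) do Suck; now (B; A:clean, B:clean)

(B; A:clean, B:clean)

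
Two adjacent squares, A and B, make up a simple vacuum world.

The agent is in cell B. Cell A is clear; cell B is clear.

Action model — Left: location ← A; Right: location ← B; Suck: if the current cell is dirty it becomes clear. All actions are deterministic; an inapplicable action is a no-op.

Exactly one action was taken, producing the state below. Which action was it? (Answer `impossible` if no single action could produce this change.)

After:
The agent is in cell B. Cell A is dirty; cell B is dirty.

try  Left: in A — A clear, B clear
try Right: in B — A clear, B clear
try  Suck: in B — A clear, B clear
no single action produces the after-state

impossible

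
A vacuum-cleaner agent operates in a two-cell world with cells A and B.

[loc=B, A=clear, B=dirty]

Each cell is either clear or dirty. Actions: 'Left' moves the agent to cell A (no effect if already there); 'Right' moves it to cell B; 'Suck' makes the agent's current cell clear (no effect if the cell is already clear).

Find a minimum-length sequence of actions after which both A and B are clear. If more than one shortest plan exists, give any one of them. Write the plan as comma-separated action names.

step 1/1 (Suck): (B; A:clear, B:clear)
min 1: B is dirty, one Suck

Suck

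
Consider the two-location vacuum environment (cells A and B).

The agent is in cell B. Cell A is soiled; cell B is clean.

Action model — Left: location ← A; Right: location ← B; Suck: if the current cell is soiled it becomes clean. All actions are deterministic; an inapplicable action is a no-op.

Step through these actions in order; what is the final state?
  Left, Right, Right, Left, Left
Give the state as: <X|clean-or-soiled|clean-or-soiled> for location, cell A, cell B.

[1] after Left: <A|soiled|clean>
[2] after Right: <B|soiled|clean>
[3] after Right: <B|soiled|clean>
[4] after Left: <A|soiled|clean>
[5] after Left: <A|soiled|clean>

<A|soiled|clean>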